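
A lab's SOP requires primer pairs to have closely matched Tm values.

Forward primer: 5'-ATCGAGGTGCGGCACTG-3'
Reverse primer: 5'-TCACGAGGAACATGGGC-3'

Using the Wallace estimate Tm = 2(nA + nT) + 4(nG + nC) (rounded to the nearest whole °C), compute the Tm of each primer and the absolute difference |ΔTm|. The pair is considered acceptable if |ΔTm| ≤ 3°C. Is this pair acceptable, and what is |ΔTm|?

Forward: A=3 T=3 G=7 C=4 → Tm = 2·6 + 4·11 = 56°C.
Reverse: A=5 T=2 G=6 C=4 → Tm = 2·7 + 4·10 = 54°C.
|ΔTm| = |56 − 54| = 2°C, ≤ 3°C.

|ΔTm| = 2°C; the pair is acceptable.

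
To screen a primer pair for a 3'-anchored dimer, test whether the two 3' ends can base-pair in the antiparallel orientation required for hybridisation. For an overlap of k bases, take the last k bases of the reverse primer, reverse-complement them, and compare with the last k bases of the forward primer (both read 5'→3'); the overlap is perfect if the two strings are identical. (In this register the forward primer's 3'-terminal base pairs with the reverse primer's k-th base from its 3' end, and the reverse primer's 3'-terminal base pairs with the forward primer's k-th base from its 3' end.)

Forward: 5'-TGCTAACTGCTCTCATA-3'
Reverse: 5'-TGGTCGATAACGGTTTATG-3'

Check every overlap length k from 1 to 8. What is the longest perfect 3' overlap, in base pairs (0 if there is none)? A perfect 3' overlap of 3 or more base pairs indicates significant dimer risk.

Last 8 bases (5'→3') — forward …CTCTCATA, reverse …GGTTTATG.
Reverse complement of the reverse primer's last 8 bases: CATAAACC; its first k bases are the reverse complement of the reverse primer's last k bases, so a perfect k-base overlap needs the forward primer's last k bases to equal them.
Comparing (forward last k vs required): k=1: A vs C ✗; k=2: TA vs CA ✗; k=3: ATA vs CAT ✗; k=4: CATA vs CATA ✓; k=5: TCATA vs CATAA ✗; k=6: CTCATA vs CATAAA ✗; k=7: TCTCATA vs CATAAAC ✗; k=8: CTCTCATA vs CATAAACC ✗.
Only k = 4 is perfect, so the longest perfect 3' overlap is 4.

Longest perfect overlap: 4 complementary base pairs; significant dimer risk (threshold 3).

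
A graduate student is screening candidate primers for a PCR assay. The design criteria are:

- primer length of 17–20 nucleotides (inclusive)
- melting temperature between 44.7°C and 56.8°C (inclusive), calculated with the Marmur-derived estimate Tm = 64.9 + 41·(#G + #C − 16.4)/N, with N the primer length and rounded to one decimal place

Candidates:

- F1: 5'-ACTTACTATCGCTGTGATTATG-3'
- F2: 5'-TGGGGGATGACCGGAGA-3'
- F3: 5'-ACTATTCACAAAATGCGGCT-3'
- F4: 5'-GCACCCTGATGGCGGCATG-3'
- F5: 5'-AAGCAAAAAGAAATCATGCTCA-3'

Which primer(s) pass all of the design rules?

F2 and F3.

F1 (22 nt, A=5 T=9 G=4 C=4): length 22, outside 17–20 ✗; Tm = 64.9 + 41·(8 − 16.4)/22 = 49.2°C ✓ — fails.
F2 (17 nt, A=4 T=2 G=9 C=2): length 17 ✓; Tm = 64.9 + 41·(11 − 16.4)/17 = 51.9°C ✓ — passes.
F3 (20 nt, A=7 T=5 G=3 C=5): length 20 ✓; Tm = 64.9 + 41·(8 − 16.4)/20 = 47.7°C ✓ — passes.
F4 (19 nt, A=3 T=3 G=7 C=6): length 19 ✓; Tm = 64.9 + 41·(13 − 16.4)/19 = 57.6°C, outside 44.7–56.8°C ✗ — fails.
F5 (22 nt, A=12 T=3 G=3 C=4): length 22, outside 17–20 ✗; Tm = 64.9 + 41·(7 − 16.4)/22 = 47.4°C ✓ — fails.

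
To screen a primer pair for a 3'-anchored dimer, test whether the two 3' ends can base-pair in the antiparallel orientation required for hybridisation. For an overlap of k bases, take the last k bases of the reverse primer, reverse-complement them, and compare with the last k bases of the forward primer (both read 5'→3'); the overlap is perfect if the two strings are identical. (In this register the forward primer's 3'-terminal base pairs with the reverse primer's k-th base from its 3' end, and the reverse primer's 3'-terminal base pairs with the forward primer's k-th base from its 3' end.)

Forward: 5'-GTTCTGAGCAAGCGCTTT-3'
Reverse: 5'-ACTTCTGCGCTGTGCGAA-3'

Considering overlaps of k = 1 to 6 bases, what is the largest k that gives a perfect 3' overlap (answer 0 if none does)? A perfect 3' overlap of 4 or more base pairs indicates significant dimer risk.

Longest perfect overlap: 2 complementary base pairs; below the dimer-risk threshold (threshold 4).

Last 6 bases (5'→3') — forward …CGCTTT, reverse …TGCGAA.
Reverse complement of the reverse primer's last 6 bases: TTCGCA; its first k bases are the reverse complement of the reverse primer's last k bases, so a perfect k-base overlap needs the forward primer's last k bases to equal them.
Comparing (forward last k vs required): k=1: T vs T ✓; k=2: TT vs TT ✓; k=3: TTT vs TTC ✗; k=4: CTTT vs TTCG ✗; k=5: GCTTT vs TTCGC ✗; k=6: CGCTTT vs TTCGCA ✗.
Perfect overlaps at k = 1, 2; the largest is 2.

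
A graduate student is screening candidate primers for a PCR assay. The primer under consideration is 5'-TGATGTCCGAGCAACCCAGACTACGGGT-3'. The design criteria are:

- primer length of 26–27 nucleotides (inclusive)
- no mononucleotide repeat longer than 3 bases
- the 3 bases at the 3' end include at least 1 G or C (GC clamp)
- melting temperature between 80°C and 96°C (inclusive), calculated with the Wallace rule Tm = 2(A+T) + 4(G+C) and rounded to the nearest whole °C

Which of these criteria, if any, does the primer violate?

Fails: length.

Base counts: A=7, T=5, G=8, C=8 (length 28).
length: length 28, outside 26–27 ✗
homopolymer run: longest run = 3 ✓
GC clamp: 3' end GGT has 2 G/C ✓
Tm: Tm = 2·12 + 4·16 = 88°C ✓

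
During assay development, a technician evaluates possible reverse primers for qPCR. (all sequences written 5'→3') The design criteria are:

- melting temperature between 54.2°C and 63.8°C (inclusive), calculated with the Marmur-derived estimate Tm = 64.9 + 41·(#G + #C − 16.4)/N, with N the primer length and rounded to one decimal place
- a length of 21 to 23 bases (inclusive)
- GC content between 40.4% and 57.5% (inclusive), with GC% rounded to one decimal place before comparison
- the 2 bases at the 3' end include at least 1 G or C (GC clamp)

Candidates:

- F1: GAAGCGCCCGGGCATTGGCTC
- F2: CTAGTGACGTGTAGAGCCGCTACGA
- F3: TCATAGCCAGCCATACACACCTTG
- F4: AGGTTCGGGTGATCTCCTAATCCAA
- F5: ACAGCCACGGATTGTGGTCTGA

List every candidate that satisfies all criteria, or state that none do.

F1 (21 nt, A=3 T=3 G=8 C=7): Tm = 64.9 + 41·(15 − 16.4)/21 = 62.2°C ✓; length 21 ✓; GC 15/21 = 71.4%, outside 40.4–57.5% ✗; 3' end TC has 1 G/C ✓ — fails.
F2 (25 nt, A=6 T=5 G=8 C=6): Tm = 64.9 + 41·(14 − 16.4)/25 = 61.0°C ✓; length 25, outside 21–23 ✗; GC 14/25 = 56.0% ✓; 3' end GA has 1 G/C ✓ — fails.
F3 (24 nt, A=7 T=5 G=3 C=9): Tm = 64.9 + 41·(12 − 16.4)/24 = 57.4°C ✓; length 24, outside 21–23 ✗; GC 12/24 = 50.0% ✓; 3' end TG has 1 G/C ✓ — fails.
F4 (25 nt, A=6 T=7 G=6 C=6): Tm = 64.9 + 41·(12 − 16.4)/25 = 57.7°C ✓; length 25, outside 21–23 ✗; GC 12/25 = 48.0% ✓; 3' end AA has 0 G/C, need ≥1 ✗ — fails.
F5 (22 nt, A=5 T=5 G=7 C=5): Tm = 64.9 + 41·(12 − 16.4)/22 = 56.7°C ✓; length 22 ✓; GC 12/22 = 54.5% ✓; 3' end GA has 1 G/C ✓ — passes.

F5 only.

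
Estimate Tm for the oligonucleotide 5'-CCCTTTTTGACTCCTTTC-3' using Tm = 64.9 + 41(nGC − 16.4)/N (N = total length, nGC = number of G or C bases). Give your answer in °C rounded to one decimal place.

Base counts: A=1, T=9, G=1, C=7; G+C = 8, N = 18.
Tm = 64.9 + 41·(8 − 16.4)/18 = 64.9 + -344.40/18 = 45.8°C.

45.8°C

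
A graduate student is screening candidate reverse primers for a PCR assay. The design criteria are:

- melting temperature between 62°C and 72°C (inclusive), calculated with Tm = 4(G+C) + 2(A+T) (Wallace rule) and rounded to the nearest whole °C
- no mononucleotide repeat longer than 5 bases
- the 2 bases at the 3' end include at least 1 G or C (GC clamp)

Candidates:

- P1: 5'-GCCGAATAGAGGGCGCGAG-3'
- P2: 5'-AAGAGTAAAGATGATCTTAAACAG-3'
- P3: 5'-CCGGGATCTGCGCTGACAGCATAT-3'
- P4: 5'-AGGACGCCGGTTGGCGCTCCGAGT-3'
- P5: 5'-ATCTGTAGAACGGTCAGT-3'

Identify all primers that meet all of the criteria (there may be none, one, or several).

P1 (19 nt, A=5 T=1 G=9 C=4): Tm = 2·6 + 4·13 = 64°C ✓; longest run = 3 ✓; 3' end AG has 1 G/C ✓ — passes.
P2 (24 nt, A=12 T=5 G=5 C=2): Tm = 2·17 + 4·7 = 62°C ✓; longest run = 3 ✓; 3' end AG has 1 G/C ✓ — passes.
P3 (24 nt, A=5 T=5 G=7 C=7): Tm = 2·10 + 4·14 = 76°C, outside 62–72°C ✗; longest run = 3 ✓; 3' end AT has 0 G/C, need ≥1 ✗ — fails.
P4 (24 nt, A=3 T=4 G=10 C=7): Tm = 2·7 + 4·17 = 82°C, outside 62–72°C ✗; longest run = 2 ✓; 3' end GT has 1 G/C ✓ — fails.
P5 (18 nt, A=5 T=5 G=5 C=3): Tm = 2·10 + 4·8 = 52°C, outside 62–72°C ✗; longest run = 2 ✓; 3' end GT has 1 G/C ✓ — fails.

P1 and P2.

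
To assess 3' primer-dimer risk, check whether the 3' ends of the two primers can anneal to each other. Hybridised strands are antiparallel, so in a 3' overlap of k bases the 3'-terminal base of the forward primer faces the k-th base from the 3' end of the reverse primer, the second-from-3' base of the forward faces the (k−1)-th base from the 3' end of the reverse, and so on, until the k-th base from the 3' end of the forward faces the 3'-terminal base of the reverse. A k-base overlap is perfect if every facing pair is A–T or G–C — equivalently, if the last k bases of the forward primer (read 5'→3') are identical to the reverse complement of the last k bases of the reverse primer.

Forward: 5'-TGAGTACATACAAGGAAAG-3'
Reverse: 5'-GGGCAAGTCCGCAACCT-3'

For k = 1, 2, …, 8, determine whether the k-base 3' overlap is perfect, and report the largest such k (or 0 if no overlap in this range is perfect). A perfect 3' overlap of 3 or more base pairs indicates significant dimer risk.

Longest perfect overlap: 2 complementary base pairs; below the dimer-risk threshold (threshold 3).

Last 8 bases (5'→3') — forward …AAGGAAAG, reverse …CGCAACCT.
Reverse complement of the reverse primer's last 8 bases: AGGTTGCG; its first k bases are the reverse complement of the reverse primer's last k bases, so a perfect k-base overlap needs the forward primer's last k bases to equal them.
Comparing (forward last k vs required): k=1: G vs A ✗; k=2: AG vs AG ✓; k=3: AAG vs AGG ✗; k=4: AAAG vs AGGT ✗; k=5: GAAAG vs AGGTT ✗; k=6: GGAAAG vs AGGTTG ✗; k=7: AGGAAAG vs AGGTTGC ✗; k=8: AAGGAAAG vs AGGTTGCG ✗.
Only k = 2 is perfect, so the longest perfect 3' overlap is 2.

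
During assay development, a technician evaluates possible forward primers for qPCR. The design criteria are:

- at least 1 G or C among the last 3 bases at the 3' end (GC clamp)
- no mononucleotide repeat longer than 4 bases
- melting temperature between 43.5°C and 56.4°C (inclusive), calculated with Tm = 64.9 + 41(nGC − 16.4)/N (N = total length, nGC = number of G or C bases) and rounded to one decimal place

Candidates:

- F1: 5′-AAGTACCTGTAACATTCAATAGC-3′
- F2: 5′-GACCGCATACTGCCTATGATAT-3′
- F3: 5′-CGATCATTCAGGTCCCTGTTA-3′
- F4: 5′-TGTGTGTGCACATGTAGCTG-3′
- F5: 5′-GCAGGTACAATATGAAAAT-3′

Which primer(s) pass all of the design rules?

F1 (23 nt, A=9 T=6 G=3 C=5): 3' end AGC has 2 G/C ✓; longest run = 2 ✓; Tm = 64.9 + 41·(8 − 16.4)/23 = 49.9°C ✓ — passes.
F2 (22 nt, A=6 T=6 G=4 C=6): 3' end TAT has 0 G/C, need ≥1 ✗; longest run = 2 ✓; Tm = 64.9 + 41·(10 − 16.4)/22 = 53.0°C ✓ — fails.
F3 (21 nt, A=4 T=7 G=4 C=6): 3' end TTA has 0 G/C, need ≥1 ✗; longest run = 3 ✓; Tm = 64.9 + 41·(10 − 16.4)/21 = 52.4°C ✓ — fails.
F4 (20 nt, A=3 T=7 G=7 C=3): 3' end CTG has 2 G/C ✓; longest run = 1 ✓; Tm = 64.9 + 41·(10 − 16.4)/20 = 51.8°C ✓ — passes.
F5 (19 nt, A=9 T=4 G=4 C=2): 3' end AAT has 0 G/C, need ≥1 ✗; longest run = 4 ✓; Tm = 64.9 + 41·(6 − 16.4)/19 = 42.5°C, outside 43.5–56.4°C ✗ — fails.

F1 and F4.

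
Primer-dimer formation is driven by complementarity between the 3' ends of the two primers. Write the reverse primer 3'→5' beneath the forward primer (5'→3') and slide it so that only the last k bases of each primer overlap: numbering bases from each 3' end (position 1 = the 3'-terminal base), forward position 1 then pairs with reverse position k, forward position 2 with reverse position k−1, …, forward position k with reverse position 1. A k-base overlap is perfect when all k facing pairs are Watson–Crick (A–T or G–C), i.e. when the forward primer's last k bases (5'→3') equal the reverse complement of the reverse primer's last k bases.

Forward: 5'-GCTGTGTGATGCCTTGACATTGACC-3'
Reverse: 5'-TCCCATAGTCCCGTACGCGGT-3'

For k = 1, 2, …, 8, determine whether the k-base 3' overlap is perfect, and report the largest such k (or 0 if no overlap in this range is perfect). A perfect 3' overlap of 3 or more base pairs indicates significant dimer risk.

Last 8 bases (5'→3') — forward …CATTGACC, reverse …TACGCGGT.
Reverse complement of the reverse primer's last 8 bases: ACCGCGTA; its first k bases are the reverse complement of the reverse primer's last k bases, so a perfect k-base overlap needs the forward primer's last k bases to equal them.
Comparing (forward last k vs required): k=1: C vs A ✗; k=2: CC vs AC ✗; k=3: ACC vs ACC ✓; k=4: GACC vs ACCG ✗; k=5: TGACC vs ACCGC ✗; k=6: TTGACC vs ACCGCG ✗; k=7: ATTGACC vs ACCGCGT ✗; k=8: CATTGACC vs ACCGCGTA ✗.
Only k = 3 is perfect, so the longest perfect 3' overlap is 3.

Longest perfect overlap: 3 complementary base pairs; significant dimer risk (threshold 3).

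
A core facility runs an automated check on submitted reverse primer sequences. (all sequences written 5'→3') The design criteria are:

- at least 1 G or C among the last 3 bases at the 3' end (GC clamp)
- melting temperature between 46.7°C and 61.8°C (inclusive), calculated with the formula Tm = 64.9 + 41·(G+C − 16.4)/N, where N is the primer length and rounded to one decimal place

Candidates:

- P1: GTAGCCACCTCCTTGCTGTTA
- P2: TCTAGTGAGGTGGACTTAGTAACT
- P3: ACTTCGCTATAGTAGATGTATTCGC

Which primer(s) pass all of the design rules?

P1 (21 nt, A=3 T=7 G=4 C=7): 3' end TTA has 0 G/C, need ≥1 ✗; Tm = 64.9 + 41·(11 − 16.4)/21 = 54.4°C ✓ — fails.
P2 (24 nt, A=6 T=8 G=7 C=3): 3' end ACT has 1 G/C ✓; Tm = 64.9 + 41·(10 − 16.4)/24 = 54.0°C ✓ — passes.
P3 (25 nt, A=6 T=9 G=5 C=5): 3' end CGC has 3 G/C ✓; Tm = 64.9 + 41·(10 − 16.4)/25 = 54.4°C ✓ — passes.

P2 and P3.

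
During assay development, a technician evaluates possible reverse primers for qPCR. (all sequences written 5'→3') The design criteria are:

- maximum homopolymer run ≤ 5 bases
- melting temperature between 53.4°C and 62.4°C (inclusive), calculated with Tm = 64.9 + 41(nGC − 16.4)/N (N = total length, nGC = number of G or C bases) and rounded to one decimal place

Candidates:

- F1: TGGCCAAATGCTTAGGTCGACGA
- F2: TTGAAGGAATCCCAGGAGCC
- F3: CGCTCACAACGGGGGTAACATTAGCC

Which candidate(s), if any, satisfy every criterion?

F1 and F2.

F1 (23 nt, A=6 T=5 G=7 C=5): longest run = 3 ✓; Tm = 64.9 + 41·(12 − 16.4)/23 = 57.1°C ✓ — passes.
F2 (20 nt, A=6 T=3 G=6 C=5): longest run = 3 ✓; Tm = 64.9 + 41·(11 − 16.4)/20 = 53.8°C ✓ — passes.
F3 (26 nt, A=7 T=4 G=7 C=8): longest run = 5 ✓; Tm = 64.9 + 41·(15 − 16.4)/26 = 62.7°C, outside 53.4–62.4°C ✗ — fails.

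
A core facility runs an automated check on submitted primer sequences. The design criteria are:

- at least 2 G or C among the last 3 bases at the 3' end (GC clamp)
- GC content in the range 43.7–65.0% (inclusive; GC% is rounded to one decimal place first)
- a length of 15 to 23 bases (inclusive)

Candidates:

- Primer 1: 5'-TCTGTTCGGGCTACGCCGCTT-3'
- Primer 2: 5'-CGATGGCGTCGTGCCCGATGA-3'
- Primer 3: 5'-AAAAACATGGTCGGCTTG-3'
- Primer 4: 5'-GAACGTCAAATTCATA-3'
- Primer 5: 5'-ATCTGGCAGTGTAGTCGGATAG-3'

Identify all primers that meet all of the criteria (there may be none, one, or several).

None of the candidates satisfy all criteria.

Primer 1 (21 nt, A=1 T=7 G=6 C=7): 3' end CTT has 1 G/C, need ≥2 ✗; GC 13/21 = 61.9% ✓; length 21 ✓ — fails.
Primer 2 (21 nt, A=3 T=4 G=8 C=6): 3' end TGA has 1 G/C, need ≥2 ✗; GC 14/21 = 66.7%, outside 43.7–65.0% ✗; length 21 ✓ — fails.
Primer 3 (18 nt, A=6 T=4 G=5 C=3): 3' end TTG has 1 G/C, need ≥2 ✗; GC 8/18 = 44.4% ✓; length 18 ✓ — fails.
Primer 4 (16 nt, A=7 T=4 G=2 C=3): 3' end ATA has 0 G/C, need ≥2 ✗; GC 5/16 = 31.3%, outside 43.7–65.0% ✗; length 16 ✓ — fails.
Primer 5 (22 nt, A=5 T=6 G=8 C=3): 3' end TAG has 1 G/C, need ≥2 ✗; GC 11/22 = 50.0% ✓; length 22 ✓ — fails.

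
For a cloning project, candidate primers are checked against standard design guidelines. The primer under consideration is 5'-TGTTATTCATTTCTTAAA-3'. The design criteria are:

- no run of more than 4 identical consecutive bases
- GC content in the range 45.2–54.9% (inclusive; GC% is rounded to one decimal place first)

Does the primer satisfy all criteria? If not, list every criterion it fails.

Fails: GC content.

Base counts: A=5, T=10, G=1, C=2 (length 18).
homopolymer run: longest run = 3 ✓
GC content: GC 3/18 = 16.7%, outside 45.2–54.9% ✗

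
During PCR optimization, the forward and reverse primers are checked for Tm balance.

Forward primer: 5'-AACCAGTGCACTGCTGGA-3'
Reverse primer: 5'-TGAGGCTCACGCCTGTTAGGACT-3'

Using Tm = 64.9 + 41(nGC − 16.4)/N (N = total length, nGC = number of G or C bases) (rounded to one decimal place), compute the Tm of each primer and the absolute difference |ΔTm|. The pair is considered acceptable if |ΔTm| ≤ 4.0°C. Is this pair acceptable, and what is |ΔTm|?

Forward: G+C = 10, N = 18 → Tm = 64.9 + 41·(10 − 16.4)/18 = 50.3°C.
Reverse: G+C = 13, N = 23 → Tm = 64.9 + 41·(13 − 16.4)/23 = 58.8°C.
|ΔTm| = |50.3 − 58.8| = 8.5°C, > 4.0°C.

|ΔTm| = 8.5°C; the pair is not acceptable.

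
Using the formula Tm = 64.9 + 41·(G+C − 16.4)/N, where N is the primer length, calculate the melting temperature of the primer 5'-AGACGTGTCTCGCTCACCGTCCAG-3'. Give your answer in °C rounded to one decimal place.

62.5°C

Base counts: A=4, T=5, G=6, C=9; G+C = 15, N = 24.
Tm = 64.9 + 41·(15 − 16.4)/24 = 64.9 + -57.40/24 = 62.5°C.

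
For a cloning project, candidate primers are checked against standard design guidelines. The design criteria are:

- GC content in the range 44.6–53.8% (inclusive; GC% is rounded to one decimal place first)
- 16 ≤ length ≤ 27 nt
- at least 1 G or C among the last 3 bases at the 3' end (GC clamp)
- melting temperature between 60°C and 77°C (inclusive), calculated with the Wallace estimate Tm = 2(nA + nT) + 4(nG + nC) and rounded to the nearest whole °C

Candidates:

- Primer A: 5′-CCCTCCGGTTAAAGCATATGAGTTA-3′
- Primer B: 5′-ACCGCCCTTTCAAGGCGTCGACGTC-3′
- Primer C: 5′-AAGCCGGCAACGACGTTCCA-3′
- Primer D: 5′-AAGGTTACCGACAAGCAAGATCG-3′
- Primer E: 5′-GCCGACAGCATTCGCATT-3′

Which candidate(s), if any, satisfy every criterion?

Primer D only.

Primer A (25 nt, A=7 T=7 G=5 C=6): GC 11/25 = 44.0%, outside 44.6–53.8% ✗; length 25 ✓; 3' end TTA has 0 G/C, need ≥1 ✗; Tm = 2·14 + 4·11 = 72°C ✓ — fails.
Primer B (25 nt, A=4 T=5 G=6 C=10): GC 16/25 = 64.0%, outside 44.6–53.8% ✗; length 25 ✓; 3' end GTC has 2 G/C ✓; Tm = 2·9 + 4·16 = 82°C, outside 60–77°C ✗ — fails.
Primer C (20 nt, A=6 T=2 G=5 C=7): GC 12/20 = 60.0%, outside 44.6–53.8% ✗; length 20 ✓; 3' end CCA has 2 G/C ✓; Tm = 2·8 + 4·12 = 64°C ✓ — fails.
Primer D (23 nt, A=9 T=3 G=6 C=5): GC 11/23 = 47.8% ✓; length 23 ✓; 3' end TCG has 2 G/C ✓; Tm = 2·12 + 4·11 = 68°C ✓ — passes.
Primer E (18 nt, A=4 T=4 G=4 C=6): GC 10/18 = 55.6%, outside 44.6–53.8% ✗; length 18 ✓; 3' end ATT has 0 G/C, need ≥1 ✗; Tm = 2·8 + 4·10 = 56°C, outside 60–77°C ✗ — fails.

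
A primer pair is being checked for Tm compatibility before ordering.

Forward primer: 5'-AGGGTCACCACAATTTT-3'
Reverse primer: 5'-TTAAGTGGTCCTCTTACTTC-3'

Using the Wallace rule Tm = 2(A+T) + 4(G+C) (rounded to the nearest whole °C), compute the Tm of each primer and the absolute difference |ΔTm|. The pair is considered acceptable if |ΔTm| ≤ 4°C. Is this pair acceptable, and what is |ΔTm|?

|ΔTm| = 8°C; the pair is not acceptable.

Forward: A=5 T=5 G=3 C=4 → Tm = 2·10 + 4·7 = 48°C.
Reverse: A=3 T=9 G=3 C=5 → Tm = 2·12 + 4·8 = 56°C.
|ΔTm| = |48 − 56| = 8°C, > 4°C.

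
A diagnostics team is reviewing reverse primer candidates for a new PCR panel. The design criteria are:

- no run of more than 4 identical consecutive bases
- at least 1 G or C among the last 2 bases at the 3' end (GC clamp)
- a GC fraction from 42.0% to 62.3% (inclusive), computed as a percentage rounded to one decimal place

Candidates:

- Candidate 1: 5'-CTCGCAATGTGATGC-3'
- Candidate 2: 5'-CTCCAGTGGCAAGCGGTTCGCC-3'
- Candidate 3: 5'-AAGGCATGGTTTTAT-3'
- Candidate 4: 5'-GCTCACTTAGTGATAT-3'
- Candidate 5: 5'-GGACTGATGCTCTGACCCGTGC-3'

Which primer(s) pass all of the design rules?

Candidate 1 (15 nt, A=3 T=4 G=4 C=4): longest run = 2 ✓; 3' end GC has 2 G/C ✓; GC 8/15 = 53.3% ✓ — passes.
Candidate 2 (22 nt, A=3 T=4 G=7 C=8): longest run = 2 ✓; 3' end CC has 2 G/C ✓; GC 15/22 = 68.2%, outside 42.0–62.3% ✗ — fails.
Candidate 3 (15 nt, A=4 T=6 G=4 C=1): longest run = 4 ✓; 3' end AT has 0 G/C, need ≥1 ✗; GC 5/15 = 33.3%, outside 42.0–62.3% ✗ — fails.
Candidate 4 (16 nt, A=4 T=6 G=3 C=3): longest run = 2 ✓; 3' end AT has 0 G/C, need ≥1 ✗; GC 6/16 = 37.5%, outside 42.0–62.3% ✗ — fails.
Candidate 5 (22 nt, A=3 T=5 G=7 C=7): longest run = 3 ✓; 3' end GC has 2 G/C ✓; GC 14/22 = 63.6%, outside 42.0–62.3% ✗ — fails.

Candidate 1 only.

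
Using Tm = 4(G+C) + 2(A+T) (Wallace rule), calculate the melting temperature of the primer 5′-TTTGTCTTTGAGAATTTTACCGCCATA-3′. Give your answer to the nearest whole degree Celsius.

72°C

Base counts: A=6, T=12, G=4, C=5 (length 27).
Tm = 2·(6+12) + 4·(4+5) = 2·18 + 4·9 = 36 + 36 = 72°C.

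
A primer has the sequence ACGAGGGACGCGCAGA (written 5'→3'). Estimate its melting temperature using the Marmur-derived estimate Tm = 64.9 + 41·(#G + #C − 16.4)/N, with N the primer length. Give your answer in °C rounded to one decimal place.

Base counts: A=5, T=0, G=7, C=4; G+C = 11, N = 16.
Tm = 64.9 + 41·(11 − 16.4)/16 = 64.9 + -221.40/16 = 51.1°C.

51.1°C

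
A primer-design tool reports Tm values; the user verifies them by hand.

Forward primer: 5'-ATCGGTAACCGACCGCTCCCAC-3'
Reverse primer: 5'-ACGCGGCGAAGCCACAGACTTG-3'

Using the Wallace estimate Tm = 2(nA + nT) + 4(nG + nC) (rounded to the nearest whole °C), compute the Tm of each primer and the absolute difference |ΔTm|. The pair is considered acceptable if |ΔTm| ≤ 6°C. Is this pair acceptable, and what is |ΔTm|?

|ΔTm| = 0°C; the pair is acceptable.

Forward: A=5 T=3 G=4 C=10 → Tm = 2·8 + 4·14 = 72°C.
Reverse: A=6 T=2 G=7 C=7 → Tm = 2·8 + 4·14 = 72°C.
|ΔTm| = |72 − 72| = 0°C, ≤ 6°C.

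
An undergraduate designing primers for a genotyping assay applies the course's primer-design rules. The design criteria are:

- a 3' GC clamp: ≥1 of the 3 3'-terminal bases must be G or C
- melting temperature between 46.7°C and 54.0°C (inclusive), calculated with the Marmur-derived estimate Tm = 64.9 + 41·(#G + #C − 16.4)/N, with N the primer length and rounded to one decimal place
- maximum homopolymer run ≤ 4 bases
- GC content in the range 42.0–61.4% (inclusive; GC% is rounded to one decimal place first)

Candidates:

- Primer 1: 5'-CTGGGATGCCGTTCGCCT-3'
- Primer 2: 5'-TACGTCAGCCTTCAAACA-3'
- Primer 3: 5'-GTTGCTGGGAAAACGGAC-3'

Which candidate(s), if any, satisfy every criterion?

Primer 3 only.

Primer 1 (18 nt, A=1 T=5 G=6 C=6): 3' end CCT has 2 G/C ✓; Tm = 64.9 + 41·(12 − 16.4)/18 = 54.9°C, outside 46.7–54.0°C ✗; longest run = 3 ✓; GC 12/18 = 66.7%, outside 42.0–61.4% ✗ — fails.
Primer 2 (18 nt, A=6 T=4 G=2 C=6): 3' end ACA has 1 G/C ✓; Tm = 64.9 + 41·(8 − 16.4)/18 = 45.8°C, outside 46.7–54.0°C ✗; longest run = 3 ✓; GC 8/18 = 44.4% ✓ — fails.
Primer 3 (18 nt, A=5 T=3 G=7 C=3): 3' end GAC has 2 G/C ✓; Tm = 64.9 + 41·(10 − 16.4)/18 = 50.3°C ✓; longest run = 4 ✓; GC 10/18 = 55.6% ✓ — passes.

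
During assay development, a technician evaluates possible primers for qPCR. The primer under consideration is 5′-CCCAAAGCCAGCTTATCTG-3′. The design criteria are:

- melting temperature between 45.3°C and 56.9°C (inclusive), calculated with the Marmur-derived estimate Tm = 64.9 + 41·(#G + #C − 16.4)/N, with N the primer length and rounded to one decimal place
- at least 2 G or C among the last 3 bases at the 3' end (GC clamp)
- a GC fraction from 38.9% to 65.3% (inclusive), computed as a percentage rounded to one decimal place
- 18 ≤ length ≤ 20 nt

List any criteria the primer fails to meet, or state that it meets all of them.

Meets all criteria.

Base counts: A=5, T=4, G=3, C=7 (length 19).
Tm: Tm = 64.9 + 41·(10 − 16.4)/19 = 51.1°C ✓
GC clamp: 3' end CTG has 2 G/C ✓
GC content: GC 10/19 = 52.6% ✓
length: length 19 ✓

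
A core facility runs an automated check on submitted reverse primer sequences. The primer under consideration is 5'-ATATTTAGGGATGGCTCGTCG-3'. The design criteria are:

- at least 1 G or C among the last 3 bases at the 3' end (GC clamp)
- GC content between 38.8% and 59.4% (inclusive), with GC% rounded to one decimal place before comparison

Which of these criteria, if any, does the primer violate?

Base counts: A=4, T=7, G=7, C=3 (length 21).
GC clamp: 3' end TCG has 2 G/C ✓
GC content: GC 10/21 = 47.6% ✓

Meets all criteria.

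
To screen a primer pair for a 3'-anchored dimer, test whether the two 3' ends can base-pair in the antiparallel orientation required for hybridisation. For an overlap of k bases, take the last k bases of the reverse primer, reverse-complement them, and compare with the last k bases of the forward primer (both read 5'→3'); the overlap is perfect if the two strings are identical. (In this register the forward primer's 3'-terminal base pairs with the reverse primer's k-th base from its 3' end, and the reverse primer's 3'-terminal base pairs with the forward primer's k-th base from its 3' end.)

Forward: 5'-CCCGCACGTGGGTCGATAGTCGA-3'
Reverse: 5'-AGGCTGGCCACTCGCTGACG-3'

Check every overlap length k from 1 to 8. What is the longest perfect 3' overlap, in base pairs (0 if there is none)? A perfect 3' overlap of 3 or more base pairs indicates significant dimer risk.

Longest perfect overlap: 0 complementary base pairs; below the dimer-risk threshold (threshold 3).

Last 8 bases (5'→3') — forward …ATAGTCGA, reverse …CGCTGACG.
Reverse complement of the reverse primer's last 8 bases: CGTCAGCG; its first k bases are the reverse complement of the reverse primer's last k bases, so a perfect k-base overlap needs the forward primer's last k bases to equal them.
Comparing (forward last k vs required): k=1: A vs C ✗; k=2: GA vs CG ✗; k=3: CGA vs CGT ✗; k=4: TCGA vs CGTC ✗; k=5: GTCGA vs CGTCA ✗; k=6: AGTCGA vs CGTCAG ✗; k=7: TAGTCGA vs CGTCAGC ✗; k=8: ATAGTCGA vs CGTCAGCG ✗.
No overlap length from 1 to 8 is perfect, so the longest perfect 3' overlap is 0.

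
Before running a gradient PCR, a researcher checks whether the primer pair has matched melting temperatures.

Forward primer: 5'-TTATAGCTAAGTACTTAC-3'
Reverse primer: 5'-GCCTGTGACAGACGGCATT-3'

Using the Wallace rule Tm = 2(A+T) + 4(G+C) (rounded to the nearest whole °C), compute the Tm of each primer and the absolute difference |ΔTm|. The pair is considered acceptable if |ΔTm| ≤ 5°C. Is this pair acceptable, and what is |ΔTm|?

Forward: A=6 T=7 G=2 C=3 → Tm = 2·13 + 4·5 = 46°C.
Reverse: A=4 T=4 G=6 C=5 → Tm = 2·8 + 4·11 = 60°C.
|ΔTm| = |46 − 60| = 14°C, > 5°C.

|ΔTm| = 14°C; the pair is not acceptable.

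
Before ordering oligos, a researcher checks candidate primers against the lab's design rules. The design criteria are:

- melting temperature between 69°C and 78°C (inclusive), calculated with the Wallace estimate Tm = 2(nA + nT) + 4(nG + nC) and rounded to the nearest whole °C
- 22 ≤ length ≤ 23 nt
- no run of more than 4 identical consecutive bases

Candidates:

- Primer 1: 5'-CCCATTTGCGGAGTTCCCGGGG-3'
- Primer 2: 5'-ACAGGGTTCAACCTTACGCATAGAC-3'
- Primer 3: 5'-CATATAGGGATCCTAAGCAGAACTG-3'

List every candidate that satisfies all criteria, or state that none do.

Primer 1 only.

Primer 1 (22 nt, A=2 T=5 G=8 C=7): Tm = 2·7 + 4·15 = 74°C ✓; length 22 ✓; longest run = 4 ✓ — passes.
Primer 2 (25 nt, A=8 T=5 G=5 C=7): Tm = 2·13 + 4·12 = 74°C ✓; length 25, outside 22–23 ✗; longest run = 3 ✓ — fails.
Primer 3 (25 nt, A=9 T=5 G=6 C=5): Tm = 2·14 + 4·11 = 72°C ✓; length 25, outside 22–23 ✗; longest run = 3 ✓ — fails.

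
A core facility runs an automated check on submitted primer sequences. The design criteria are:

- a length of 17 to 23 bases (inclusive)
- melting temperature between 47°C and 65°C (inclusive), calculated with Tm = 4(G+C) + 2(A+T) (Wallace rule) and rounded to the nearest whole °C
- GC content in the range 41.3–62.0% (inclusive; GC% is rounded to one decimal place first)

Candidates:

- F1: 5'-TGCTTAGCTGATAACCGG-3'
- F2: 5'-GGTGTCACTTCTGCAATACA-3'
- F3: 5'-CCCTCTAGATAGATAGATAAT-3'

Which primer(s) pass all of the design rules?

F1 and F2.

F1 (18 nt, A=4 T=5 G=5 C=4): length 18 ✓; Tm = 2·9 + 4·9 = 54°C ✓; GC 9/18 = 50.0% ✓ — passes.
F2 (20 nt, A=5 T=6 G=4 C=5): length 20 ✓; Tm = 2·11 + 4·9 = 58°C ✓; GC 9/20 = 45.0% ✓ — passes.
F3 (21 nt, A=8 T=6 G=3 C=4): length 21 ✓; Tm = 2·14 + 4·7 = 56°C ✓; GC 7/21 = 33.3%, outside 41.3–62.0% ✗ — fails.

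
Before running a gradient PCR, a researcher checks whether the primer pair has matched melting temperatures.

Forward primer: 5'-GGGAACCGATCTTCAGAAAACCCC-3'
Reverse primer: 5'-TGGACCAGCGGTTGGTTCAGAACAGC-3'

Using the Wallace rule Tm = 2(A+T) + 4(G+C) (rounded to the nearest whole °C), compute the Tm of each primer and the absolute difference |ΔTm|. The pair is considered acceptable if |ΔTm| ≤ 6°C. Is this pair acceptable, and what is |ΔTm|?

|ΔTm| = 8°C; the pair is not acceptable.

Forward: A=8 T=3 G=5 C=8 → Tm = 2·11 + 4·13 = 74°C.
Reverse: A=6 T=5 G=9 C=6 → Tm = 2·11 + 4·15 = 82°C.
|ΔTm| = |74 − 82| = 8°C, > 6°C.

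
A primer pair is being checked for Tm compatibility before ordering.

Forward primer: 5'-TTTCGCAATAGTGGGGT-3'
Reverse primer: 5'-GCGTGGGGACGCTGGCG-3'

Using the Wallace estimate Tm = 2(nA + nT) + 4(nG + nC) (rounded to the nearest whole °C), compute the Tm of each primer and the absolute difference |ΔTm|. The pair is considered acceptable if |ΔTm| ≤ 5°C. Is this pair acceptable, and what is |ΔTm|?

Forward: A=3 T=6 G=6 C=2 → Tm = 2·9 + 4·8 = 50°C.
Reverse: A=1 T=2 G=10 C=4 → Tm = 2·3 + 4·14 = 62°C.
|ΔTm| = |50 − 62| = 12°C, > 5°C.

|ΔTm| = 12°C; the pair is not acceptable.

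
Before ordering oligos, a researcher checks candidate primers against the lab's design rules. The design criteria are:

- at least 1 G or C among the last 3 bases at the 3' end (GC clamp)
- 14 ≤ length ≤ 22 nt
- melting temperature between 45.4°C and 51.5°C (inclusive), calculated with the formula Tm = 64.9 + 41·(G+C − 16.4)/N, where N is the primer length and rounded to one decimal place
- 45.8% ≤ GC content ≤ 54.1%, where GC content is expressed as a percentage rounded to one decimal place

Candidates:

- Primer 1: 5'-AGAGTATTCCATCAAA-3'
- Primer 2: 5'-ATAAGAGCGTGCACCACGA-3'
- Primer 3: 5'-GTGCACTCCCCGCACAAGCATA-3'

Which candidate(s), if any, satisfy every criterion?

Primer 2 only.

Primer 1 (16 nt, A=7 T=4 G=2 C=3): 3' end AAA has 0 G/C, need ≥1 ✗; length 16 ✓; Tm = 64.9 + 41·(5 − 16.4)/16 = 35.7°C, outside 45.4–51.5°C ✗; GC 5/16 = 31.3%, outside 45.8–54.1% ✗ — fails.
Primer 2 (19 nt, A=7 T=2 G=5 C=5): 3' end CGA has 2 G/C ✓; length 19 ✓; Tm = 64.9 + 41·(10 − 16.4)/19 = 51.1°C ✓; GC 10/19 = 52.6% ✓ — passes.
Primer 3 (22 nt, A=6 T=3 G=4 C=9): 3' end ATA has 0 G/C, need ≥1 ✗; length 22 ✓; Tm = 64.9 + 41·(13 − 16.4)/22 = 58.6°C, outside 45.4–51.5°C ✗; GC 13/22 = 59.1%, outside 45.8–54.1% ✗ — fails.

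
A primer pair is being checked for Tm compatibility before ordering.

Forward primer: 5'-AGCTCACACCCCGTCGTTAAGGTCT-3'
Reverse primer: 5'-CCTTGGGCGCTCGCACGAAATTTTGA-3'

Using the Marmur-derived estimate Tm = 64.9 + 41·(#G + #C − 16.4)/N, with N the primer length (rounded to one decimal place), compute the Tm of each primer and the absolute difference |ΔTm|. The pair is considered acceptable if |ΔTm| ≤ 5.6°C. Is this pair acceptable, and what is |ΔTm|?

Forward: G+C = 14, N = 25 → Tm = 64.9 + 41·(14 − 16.4)/25 = 61.0°C.
Reverse: G+C = 14, N = 26 → Tm = 64.9 + 41·(14 − 16.4)/26 = 61.1°C.
|ΔTm| = |61.0 − 61.1| = 0.1°C, ≤ 5.6°C.

|ΔTm| = 0.1°C; the pair is acceptable.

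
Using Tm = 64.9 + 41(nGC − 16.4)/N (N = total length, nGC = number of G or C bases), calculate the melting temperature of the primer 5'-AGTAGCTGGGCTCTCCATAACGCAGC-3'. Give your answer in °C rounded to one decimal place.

62.7°C

Base counts: A=6, T=5, G=7, C=8; G+C = 15, N = 26.
Tm = 64.9 + 41·(15 − 16.4)/26 = 64.9 + -57.40/26 = 62.7°C.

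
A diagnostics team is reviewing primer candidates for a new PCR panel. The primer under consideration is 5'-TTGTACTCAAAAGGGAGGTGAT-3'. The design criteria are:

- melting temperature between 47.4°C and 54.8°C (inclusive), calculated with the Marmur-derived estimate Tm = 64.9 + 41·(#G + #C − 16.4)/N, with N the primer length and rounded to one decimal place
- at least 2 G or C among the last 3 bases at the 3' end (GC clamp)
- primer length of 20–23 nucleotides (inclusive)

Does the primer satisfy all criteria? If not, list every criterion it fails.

Base counts: A=7, T=6, G=7, C=2 (length 22).
Tm: Tm = 64.9 + 41·(9 − 16.4)/22 = 51.1°C ✓
GC clamp: 3' end GAT has 1 G/C, need ≥2 ✗
length: length 22 ✓

Fails: GC clamp.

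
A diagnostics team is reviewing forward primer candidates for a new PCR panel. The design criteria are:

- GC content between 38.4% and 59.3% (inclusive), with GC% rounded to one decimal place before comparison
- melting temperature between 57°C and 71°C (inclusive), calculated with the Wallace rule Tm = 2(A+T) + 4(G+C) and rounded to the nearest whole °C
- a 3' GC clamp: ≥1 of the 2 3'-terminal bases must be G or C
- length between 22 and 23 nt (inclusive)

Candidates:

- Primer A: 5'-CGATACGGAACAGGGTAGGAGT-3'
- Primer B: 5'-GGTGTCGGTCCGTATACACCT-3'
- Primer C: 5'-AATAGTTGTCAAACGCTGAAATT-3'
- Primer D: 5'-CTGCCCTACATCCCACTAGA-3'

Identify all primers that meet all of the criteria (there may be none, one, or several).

Primer A only.

Primer A (22 nt, A=7 T=3 G=9 C=3): GC 12/22 = 54.5% ✓; Tm = 2·10 + 4·12 = 68°C ✓; 3' end GT has 1 G/C ✓; length 22 ✓ — passes.
Primer B (21 nt, A=3 T=6 G=6 C=6): GC 12/21 = 57.1% ✓; Tm = 2·9 + 4·12 = 66°C ✓; 3' end CT has 1 G/C ✓; length 21, outside 22–23 ✗ — fails.
Primer C (23 nt, A=9 T=7 G=4 C=3): GC 7/23 = 30.4%, outside 38.4–59.3% ✗; Tm = 2·16 + 4·7 = 60°C ✓; 3' end TT has 0 G/C, need ≥1 ✗; length 23 ✓ — fails.
Primer D (20 nt, A=5 T=4 G=2 C=9): GC 11/20 = 55.0% ✓; Tm = 2·9 + 4·11 = 62°C ✓; 3' end GA has 1 G/C ✓; length 20, outside 22–23 ✗ — fails.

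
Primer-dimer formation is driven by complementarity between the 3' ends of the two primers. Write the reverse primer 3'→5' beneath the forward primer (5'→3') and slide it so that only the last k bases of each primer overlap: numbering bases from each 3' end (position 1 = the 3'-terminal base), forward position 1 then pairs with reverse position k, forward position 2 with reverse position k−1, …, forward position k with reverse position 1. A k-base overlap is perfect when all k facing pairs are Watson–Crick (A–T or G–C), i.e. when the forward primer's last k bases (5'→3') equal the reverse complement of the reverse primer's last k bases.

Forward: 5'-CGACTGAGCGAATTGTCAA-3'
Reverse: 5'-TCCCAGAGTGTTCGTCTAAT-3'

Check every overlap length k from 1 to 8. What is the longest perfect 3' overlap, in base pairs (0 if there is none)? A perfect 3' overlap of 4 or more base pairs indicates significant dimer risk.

Last 8 bases (5'→3') — forward …ATTGTCAA, reverse …CGTCTAAT.
Reverse complement of the reverse primer's last 8 bases: ATTAGACG; its first k bases are the reverse complement of the reverse primer's last k bases, so a perfect k-base overlap needs the forward primer's last k bases to equal them.
Comparing (forward last k vs required): k=1: A vs A ✓; k=2: AA vs AT ✗; k=3: CAA vs ATT ✗; k=4: TCAA vs ATTA ✗; k=5: GTCAA vs ATTAG ✗; k=6: TGTCAA vs ATTAGA ✗; k=7: TTGTCAA vs ATTAGAC ✗; k=8: ATTGTCAA vs ATTAGACG ✗.
Only k = 1 is perfect, so the longest perfect 3' overlap is 1.

Longest perfect overlap: 1 complementary base pair; below the dimer-risk threshold (threshold 4).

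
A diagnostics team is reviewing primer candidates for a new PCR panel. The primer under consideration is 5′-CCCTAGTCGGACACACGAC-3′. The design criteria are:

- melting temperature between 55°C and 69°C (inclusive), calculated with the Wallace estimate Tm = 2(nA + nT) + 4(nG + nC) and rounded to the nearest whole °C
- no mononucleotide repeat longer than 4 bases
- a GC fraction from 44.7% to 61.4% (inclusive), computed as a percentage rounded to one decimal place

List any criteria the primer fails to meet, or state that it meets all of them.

Fails: GC content.

Base counts: A=5, T=2, G=4, C=8 (length 19).
Tm: Tm = 2·7 + 4·12 = 62°C ✓
homopolymer run: longest run = 3 ✓
GC content: GC 12/19 = 63.2%, outside 44.7–61.4% ✗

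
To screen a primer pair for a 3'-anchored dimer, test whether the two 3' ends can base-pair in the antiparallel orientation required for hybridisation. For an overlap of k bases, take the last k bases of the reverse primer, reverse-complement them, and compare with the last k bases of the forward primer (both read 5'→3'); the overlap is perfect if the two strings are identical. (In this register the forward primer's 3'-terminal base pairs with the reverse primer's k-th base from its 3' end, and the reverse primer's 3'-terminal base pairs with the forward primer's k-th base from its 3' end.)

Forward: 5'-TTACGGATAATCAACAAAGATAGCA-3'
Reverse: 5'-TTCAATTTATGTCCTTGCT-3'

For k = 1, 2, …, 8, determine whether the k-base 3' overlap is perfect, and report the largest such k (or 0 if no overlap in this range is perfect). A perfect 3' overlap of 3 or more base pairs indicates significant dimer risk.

Longest perfect overlap: 4 complementary base pairs; significant dimer risk (threshold 3).

Last 8 bases (5'→3') — forward …AGATAGCA, reverse …TCCTTGCT.
Reverse complement of the reverse primer's last 8 bases: AGCAAGGA; its first k bases are the reverse complement of the reverse primer's last k bases, so a perfect k-base overlap needs the forward primer's last k bases to equal them.
Comparing (forward last k vs required): k=1: A vs A ✓; k=2: CA vs AG ✗; k=3: GCA vs AGC ✗; k=4: AGCA vs AGCA ✓; k=5: TAGCA vs AGCAA ✗; k=6: ATAGCA vs AGCAAG ✗; k=7: GATAGCA vs AGCAAGG ✗; k=8: AGATAGCA vs AGCAAGGA ✗.
Perfect overlaps at k = 1, 4; the largest is 4.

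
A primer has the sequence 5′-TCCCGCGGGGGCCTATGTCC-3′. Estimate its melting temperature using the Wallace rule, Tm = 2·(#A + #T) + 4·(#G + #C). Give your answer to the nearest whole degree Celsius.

70°C

Base counts: A=1, T=4, G=7, C=8 (length 20).
Tm = 2·(1+4) + 4·(7+8) = 2·5 + 4·15 = 10 + 60 = 70°C.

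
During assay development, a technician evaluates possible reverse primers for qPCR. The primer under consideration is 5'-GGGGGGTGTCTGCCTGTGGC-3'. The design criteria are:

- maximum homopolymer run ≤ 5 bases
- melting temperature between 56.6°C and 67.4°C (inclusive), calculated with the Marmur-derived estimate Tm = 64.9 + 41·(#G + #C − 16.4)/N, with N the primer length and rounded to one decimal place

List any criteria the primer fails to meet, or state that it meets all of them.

Fails: homopolymer run.

Base counts: A=0, T=5, G=11, C=4 (length 20).
homopolymer run: longest run = 6, exceeds 5 ✗
Tm: Tm = 64.9 + 41·(15 − 16.4)/20 = 62.0°C ✓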